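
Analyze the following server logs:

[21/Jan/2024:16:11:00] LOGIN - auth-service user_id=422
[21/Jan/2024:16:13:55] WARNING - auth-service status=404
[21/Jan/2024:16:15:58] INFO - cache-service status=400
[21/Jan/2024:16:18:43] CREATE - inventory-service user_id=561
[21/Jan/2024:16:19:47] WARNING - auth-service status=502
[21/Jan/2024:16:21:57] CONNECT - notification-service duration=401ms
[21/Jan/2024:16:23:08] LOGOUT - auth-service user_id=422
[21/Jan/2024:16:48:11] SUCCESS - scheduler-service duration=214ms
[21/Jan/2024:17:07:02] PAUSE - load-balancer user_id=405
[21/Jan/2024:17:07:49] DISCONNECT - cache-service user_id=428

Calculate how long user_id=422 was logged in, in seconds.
728

To calculate session duration:

1. Find LOGIN event for user_id=422: 21/Jan/2024:16:11:00
2. Find LOGOUT event for user_id=422: 21/Jan/2024:16:23:08
3. Session duration: 21/Jan/2024:16:23:08 - 21/Jan/2024:16:11:00 = 728 seconds (12 minutes)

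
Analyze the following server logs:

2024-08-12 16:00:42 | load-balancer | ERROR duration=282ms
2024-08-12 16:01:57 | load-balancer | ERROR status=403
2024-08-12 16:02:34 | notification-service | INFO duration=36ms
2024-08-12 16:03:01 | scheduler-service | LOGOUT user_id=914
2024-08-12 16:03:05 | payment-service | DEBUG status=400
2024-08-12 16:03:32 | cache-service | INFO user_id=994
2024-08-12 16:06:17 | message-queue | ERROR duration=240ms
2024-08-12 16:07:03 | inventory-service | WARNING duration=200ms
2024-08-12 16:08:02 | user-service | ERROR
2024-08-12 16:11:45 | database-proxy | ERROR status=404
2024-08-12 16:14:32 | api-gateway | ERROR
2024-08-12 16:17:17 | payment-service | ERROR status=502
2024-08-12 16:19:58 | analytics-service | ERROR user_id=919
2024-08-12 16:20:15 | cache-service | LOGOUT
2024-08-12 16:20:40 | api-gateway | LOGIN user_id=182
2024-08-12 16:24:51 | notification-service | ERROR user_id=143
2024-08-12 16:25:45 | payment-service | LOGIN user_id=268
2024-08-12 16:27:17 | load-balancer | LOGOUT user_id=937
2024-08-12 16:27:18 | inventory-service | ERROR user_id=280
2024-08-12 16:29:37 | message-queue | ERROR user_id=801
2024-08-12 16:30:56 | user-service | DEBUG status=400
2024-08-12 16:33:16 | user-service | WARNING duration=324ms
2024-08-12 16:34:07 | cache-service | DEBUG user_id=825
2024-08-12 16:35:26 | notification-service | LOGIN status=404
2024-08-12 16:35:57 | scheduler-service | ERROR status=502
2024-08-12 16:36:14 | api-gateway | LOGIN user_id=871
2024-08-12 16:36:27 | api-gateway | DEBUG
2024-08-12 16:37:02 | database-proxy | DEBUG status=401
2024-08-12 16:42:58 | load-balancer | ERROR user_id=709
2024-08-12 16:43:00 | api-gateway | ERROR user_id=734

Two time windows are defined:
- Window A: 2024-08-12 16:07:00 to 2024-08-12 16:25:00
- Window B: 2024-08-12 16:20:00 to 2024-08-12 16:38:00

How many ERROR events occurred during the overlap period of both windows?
1

To find overlap events:

1. Window A: 2024-08-12 16:07:00 to 2024-08-12 16:25:00
2. Window B: 2024-08-12 16:20:00 to 2024-08-12 16:38:00
3. Overlap period: 2024-08-12 16:20:00 to 2024-08-12 16:25:00
4. Count ERROR events in overlap: 1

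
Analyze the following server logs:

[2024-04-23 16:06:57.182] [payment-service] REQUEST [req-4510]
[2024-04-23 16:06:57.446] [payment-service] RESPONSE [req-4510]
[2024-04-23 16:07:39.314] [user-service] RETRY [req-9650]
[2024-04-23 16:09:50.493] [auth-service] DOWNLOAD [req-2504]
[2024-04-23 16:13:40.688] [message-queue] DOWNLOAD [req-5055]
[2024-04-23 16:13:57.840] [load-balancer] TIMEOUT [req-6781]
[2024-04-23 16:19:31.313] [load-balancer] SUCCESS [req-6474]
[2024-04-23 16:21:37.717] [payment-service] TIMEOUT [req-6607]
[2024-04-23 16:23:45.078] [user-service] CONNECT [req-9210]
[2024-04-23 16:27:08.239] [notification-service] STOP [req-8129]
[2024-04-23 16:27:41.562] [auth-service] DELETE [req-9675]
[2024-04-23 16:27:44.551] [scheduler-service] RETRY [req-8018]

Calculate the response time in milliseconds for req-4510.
264

To calculate latency:

1. Find REQUEST with id req-4510: 2024-04-23 16:06:57.182
2. Find RESPONSE with id req-4510: 2024-04-23 16:06:57.446
3. Latency: 2024-04-23 16:06:57.446 - 2024-04-23 16:06:57.182 = 264ms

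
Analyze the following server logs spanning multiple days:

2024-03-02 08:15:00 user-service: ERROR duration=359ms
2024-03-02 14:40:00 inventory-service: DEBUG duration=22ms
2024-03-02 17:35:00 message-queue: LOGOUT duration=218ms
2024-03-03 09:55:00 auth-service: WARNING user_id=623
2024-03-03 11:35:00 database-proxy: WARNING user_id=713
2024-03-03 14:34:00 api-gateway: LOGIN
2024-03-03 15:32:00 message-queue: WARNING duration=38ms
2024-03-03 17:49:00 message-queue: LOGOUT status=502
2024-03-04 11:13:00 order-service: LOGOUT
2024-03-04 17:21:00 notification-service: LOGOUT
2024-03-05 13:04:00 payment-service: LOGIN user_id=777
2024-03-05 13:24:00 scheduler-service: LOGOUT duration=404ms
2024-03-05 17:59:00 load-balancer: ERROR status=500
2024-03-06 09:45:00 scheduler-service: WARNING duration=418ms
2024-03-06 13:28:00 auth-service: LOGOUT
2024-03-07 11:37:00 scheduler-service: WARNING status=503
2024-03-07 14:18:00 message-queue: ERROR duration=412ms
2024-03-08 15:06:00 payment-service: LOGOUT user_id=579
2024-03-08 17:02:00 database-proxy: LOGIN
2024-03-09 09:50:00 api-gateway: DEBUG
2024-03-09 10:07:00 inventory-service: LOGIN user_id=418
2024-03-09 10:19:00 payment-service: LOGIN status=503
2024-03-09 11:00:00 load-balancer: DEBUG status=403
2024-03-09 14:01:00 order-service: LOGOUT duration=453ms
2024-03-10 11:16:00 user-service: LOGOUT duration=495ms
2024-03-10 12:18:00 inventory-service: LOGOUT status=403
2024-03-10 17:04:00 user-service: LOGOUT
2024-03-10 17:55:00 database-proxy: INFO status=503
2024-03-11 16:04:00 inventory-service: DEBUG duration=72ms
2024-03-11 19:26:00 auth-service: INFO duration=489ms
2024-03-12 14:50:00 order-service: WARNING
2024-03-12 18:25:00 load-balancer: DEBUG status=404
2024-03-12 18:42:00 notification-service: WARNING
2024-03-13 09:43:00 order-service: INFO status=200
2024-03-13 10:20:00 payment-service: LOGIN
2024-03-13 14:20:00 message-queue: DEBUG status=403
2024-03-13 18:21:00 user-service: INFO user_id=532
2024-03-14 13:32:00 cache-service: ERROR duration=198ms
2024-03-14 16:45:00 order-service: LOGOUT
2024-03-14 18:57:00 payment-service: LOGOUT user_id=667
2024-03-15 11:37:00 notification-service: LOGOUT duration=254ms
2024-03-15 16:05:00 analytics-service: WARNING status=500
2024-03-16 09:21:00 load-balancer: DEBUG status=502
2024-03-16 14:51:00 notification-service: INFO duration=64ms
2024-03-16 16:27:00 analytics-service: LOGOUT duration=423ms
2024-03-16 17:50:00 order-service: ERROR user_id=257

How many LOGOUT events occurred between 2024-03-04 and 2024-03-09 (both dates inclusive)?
6

To filter by date range:

1. Date range: 2024-03-04 through 2024-03-09, both dates inclusive
2. Filter for LOGOUT events whose date falls in this range
3. Count matching events: 6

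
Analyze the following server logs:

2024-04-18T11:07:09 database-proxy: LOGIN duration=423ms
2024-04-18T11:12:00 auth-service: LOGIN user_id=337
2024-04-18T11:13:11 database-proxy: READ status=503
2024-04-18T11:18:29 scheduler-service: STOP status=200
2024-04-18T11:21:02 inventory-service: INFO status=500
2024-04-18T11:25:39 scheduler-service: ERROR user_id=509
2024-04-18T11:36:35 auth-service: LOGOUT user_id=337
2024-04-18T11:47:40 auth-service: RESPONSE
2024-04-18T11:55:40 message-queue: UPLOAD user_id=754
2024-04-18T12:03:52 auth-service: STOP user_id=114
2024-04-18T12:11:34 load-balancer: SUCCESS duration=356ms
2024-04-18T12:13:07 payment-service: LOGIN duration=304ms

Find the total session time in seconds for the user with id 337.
1475

To calculate session duration:

1. Find LOGIN event for user_id=337: 2024-04-18T11:12:00
2. Find LOGOUT event for user_id=337: 2024-04-18T11:36:35
3. Session duration: 2024-04-18T11:36:35 - 2024-04-18T11:12:00 = 1475 seconds (24 minutes)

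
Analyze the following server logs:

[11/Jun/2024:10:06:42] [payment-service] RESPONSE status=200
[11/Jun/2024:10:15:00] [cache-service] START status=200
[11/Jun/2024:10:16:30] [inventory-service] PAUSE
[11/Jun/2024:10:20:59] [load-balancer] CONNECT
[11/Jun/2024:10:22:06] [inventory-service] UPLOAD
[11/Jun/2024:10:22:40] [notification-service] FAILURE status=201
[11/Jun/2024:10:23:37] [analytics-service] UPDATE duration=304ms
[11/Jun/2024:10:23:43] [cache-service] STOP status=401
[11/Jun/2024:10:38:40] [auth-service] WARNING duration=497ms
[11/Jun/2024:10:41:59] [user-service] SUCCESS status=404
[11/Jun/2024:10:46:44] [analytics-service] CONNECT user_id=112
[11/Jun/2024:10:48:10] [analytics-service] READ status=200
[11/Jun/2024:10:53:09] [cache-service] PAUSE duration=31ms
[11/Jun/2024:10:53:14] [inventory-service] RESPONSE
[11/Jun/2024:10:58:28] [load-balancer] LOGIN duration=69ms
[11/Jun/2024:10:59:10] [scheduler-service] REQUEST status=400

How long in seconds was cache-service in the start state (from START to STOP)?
523

To calculate state duration:

1. Find START event for cache-service: 11/Jun/2024:10:15:00
2. Find STOP event for cache-service: 11/Jun/2024:10:23:43
3. Calculate duration: 11/Jun/2024:10:23:43 - 11/Jun/2024:10:15:00 = 523 seconds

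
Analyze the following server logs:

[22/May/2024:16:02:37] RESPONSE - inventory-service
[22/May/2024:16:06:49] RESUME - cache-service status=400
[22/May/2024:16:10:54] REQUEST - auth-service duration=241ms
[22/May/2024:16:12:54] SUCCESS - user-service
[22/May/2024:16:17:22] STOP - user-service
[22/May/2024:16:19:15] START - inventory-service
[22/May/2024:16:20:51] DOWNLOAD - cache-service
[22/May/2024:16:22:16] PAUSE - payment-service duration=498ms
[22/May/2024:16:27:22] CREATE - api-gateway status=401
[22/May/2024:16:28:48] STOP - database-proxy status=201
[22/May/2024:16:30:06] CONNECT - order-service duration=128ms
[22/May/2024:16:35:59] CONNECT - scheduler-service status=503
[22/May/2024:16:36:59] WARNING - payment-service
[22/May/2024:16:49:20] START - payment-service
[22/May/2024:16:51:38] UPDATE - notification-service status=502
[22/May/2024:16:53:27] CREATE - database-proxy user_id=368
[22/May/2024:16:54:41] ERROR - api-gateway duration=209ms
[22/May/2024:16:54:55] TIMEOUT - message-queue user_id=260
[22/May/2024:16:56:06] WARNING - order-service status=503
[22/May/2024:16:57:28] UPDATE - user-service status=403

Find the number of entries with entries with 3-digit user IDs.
2

To find matching entries:

1. Pattern to match: entries with 3-digit user IDs
2. Scan each log entry for the pattern
3. Count matches: 2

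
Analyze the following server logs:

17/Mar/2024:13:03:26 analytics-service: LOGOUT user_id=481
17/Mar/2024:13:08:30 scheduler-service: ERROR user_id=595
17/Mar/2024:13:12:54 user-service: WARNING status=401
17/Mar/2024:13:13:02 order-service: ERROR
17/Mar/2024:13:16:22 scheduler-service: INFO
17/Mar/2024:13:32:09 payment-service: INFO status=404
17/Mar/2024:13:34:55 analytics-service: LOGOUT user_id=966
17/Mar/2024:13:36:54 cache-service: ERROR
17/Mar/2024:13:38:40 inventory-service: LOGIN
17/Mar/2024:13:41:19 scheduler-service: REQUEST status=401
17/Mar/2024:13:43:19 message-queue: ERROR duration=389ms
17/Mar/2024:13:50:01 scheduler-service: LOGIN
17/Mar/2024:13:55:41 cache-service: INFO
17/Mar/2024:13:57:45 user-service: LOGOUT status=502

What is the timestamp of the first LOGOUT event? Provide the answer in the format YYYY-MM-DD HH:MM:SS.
2024-03-17 13:03:26

To find the first event:

1. Filter for all LOGOUT events
2. Sort by timestamp
3. Select the first one
4. Timestamp: 2024-03-17 13:03:26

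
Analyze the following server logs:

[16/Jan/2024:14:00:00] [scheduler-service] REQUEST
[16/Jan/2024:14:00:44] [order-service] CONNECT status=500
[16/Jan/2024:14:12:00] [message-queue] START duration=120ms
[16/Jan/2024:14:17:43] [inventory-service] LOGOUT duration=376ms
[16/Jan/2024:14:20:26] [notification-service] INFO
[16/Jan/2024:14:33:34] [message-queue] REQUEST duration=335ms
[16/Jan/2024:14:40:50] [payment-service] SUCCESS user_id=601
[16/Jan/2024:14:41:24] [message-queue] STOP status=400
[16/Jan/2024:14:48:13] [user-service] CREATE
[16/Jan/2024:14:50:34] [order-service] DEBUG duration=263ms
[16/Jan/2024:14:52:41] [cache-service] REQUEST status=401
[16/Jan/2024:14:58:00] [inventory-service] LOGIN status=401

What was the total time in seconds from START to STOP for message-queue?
1764

To calculate state duration:

1. Find START event for message-queue: 16/Jan/2024:14:12:00
2. Find STOP event for message-queue: 16/Jan/2024:14:41:24
3. Calculate duration: 16/Jan/2024:14:41:24 - 16/Jan/2024:14:12:00 = 1764 seconds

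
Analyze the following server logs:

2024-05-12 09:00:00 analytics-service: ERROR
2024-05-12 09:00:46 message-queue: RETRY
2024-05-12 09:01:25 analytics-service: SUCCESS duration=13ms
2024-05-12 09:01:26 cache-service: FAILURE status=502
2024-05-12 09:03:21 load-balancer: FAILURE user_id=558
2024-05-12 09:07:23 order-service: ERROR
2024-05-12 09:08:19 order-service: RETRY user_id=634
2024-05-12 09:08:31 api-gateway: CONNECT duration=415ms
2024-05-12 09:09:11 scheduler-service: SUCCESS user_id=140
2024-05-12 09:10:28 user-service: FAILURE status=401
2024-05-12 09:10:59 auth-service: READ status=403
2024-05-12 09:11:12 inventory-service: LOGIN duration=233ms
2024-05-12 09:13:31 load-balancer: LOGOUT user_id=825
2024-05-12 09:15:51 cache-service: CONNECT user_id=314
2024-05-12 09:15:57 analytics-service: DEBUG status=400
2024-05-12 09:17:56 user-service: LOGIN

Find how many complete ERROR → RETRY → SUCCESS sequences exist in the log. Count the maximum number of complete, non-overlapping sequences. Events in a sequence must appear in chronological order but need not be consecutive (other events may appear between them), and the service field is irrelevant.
2

To count sequences:

1. Look for pattern: ERROR → RETRY → SUCCESS
2. Greedily scan the log in chronological order, matching each sequence element in turn (ignoring service)
3. Each time the full pattern completes, increment the count and restart matching from the next event
4. Complete non-overlapping sequences found: 2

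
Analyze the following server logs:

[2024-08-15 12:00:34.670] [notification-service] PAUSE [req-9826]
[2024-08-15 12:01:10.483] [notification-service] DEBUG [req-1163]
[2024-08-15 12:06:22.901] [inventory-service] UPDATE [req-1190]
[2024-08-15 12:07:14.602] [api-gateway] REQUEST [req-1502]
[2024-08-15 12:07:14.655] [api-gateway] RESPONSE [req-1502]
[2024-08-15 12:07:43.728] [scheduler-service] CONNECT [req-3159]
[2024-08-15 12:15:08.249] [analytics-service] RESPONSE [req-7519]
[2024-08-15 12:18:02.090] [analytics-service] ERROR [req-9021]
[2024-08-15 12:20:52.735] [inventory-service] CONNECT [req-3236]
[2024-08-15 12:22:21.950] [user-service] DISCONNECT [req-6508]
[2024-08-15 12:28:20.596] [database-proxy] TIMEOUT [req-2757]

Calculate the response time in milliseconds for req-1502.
53

To calculate latency:

1. Find REQUEST with id req-1502: 2024-08-15 12:07:14.602
2. Find RESPONSE with id req-1502: 2024-08-15 12:07:14.655
3. Latency: 2024-08-15 12:07:14.655 - 2024-08-15 12:07:14.602 = 53ms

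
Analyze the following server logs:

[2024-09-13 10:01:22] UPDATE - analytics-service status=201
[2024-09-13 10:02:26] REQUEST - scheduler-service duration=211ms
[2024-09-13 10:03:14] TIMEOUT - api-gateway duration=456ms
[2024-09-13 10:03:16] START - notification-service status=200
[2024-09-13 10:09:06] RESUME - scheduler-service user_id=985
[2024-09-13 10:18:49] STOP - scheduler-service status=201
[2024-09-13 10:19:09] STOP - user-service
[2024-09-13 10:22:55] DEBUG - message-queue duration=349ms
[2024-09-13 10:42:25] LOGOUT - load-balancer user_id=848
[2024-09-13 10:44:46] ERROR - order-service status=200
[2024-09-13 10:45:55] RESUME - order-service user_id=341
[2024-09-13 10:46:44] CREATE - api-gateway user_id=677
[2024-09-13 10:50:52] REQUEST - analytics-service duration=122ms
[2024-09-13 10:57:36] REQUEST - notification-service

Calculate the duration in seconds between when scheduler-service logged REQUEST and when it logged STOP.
983

To find the time between events:

1. Locate the first REQUEST event for scheduler-service: 2024-09-13 10:02:26
2. Locate the first STOP event for scheduler-service: 2024-09-13 10:18:49
3. Calculate the difference: 2024-09-13 10:18:49 - 2024-09-13 10:02:26 = 983 seconds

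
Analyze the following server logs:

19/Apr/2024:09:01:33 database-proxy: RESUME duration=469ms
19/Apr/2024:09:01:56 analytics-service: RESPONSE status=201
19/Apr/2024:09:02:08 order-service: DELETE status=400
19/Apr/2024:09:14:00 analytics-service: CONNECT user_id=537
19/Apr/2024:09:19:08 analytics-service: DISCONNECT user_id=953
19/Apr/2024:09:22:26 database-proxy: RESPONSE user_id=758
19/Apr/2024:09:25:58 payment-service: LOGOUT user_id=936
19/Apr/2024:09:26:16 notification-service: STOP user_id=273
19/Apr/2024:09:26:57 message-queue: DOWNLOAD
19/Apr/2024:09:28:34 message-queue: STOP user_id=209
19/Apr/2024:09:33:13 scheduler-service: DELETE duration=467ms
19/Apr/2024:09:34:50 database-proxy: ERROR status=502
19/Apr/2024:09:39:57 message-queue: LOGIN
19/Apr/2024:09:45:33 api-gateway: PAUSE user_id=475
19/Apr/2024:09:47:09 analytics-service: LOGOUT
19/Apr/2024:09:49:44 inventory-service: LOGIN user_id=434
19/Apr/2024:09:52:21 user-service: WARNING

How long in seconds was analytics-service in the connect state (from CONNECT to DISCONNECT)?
308

To calculate state duration:

1. Find CONNECT event for analytics-service: 19/Apr/2024:09:14:00
2. Find DISCONNECT event for analytics-service: 19/Apr/2024:09:19:08
3. Calculate duration: 19/Apr/2024:09:19:08 - 19/Apr/2024:09:14:00 = 308 seconds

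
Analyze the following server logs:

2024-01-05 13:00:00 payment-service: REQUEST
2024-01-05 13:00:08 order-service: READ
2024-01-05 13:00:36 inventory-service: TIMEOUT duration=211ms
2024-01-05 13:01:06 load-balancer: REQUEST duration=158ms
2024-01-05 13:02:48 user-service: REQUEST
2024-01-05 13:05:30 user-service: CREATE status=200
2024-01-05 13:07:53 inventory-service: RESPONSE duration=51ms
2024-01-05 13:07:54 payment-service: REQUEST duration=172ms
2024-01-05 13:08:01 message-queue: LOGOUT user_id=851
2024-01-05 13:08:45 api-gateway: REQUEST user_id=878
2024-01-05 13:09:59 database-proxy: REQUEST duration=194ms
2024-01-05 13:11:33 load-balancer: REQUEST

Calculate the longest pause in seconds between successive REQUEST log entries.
306

To find the longest gap:

1. Extract all REQUEST events in chronological order
2. Calculate time differences between consecutive events
3. Find the maximum difference
4. Longest gap: 306 seconds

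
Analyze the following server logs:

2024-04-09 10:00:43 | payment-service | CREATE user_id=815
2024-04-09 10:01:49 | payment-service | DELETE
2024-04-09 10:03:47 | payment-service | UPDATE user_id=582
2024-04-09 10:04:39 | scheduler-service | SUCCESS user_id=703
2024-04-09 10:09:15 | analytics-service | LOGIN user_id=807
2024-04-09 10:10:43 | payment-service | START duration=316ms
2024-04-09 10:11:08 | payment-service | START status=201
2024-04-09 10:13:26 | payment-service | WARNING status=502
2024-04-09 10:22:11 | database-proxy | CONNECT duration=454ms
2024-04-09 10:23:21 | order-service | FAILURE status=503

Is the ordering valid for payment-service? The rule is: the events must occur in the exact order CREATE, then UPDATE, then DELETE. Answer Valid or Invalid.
Invalid

To validate ordering:

1. Required order: CREATE → UPDATE → DELETE
2. Rule: the events must occur in the exact order CREATE, then UPDATE, then DELETE
3. Check actual order of events for payment-service
4. Result: Invalid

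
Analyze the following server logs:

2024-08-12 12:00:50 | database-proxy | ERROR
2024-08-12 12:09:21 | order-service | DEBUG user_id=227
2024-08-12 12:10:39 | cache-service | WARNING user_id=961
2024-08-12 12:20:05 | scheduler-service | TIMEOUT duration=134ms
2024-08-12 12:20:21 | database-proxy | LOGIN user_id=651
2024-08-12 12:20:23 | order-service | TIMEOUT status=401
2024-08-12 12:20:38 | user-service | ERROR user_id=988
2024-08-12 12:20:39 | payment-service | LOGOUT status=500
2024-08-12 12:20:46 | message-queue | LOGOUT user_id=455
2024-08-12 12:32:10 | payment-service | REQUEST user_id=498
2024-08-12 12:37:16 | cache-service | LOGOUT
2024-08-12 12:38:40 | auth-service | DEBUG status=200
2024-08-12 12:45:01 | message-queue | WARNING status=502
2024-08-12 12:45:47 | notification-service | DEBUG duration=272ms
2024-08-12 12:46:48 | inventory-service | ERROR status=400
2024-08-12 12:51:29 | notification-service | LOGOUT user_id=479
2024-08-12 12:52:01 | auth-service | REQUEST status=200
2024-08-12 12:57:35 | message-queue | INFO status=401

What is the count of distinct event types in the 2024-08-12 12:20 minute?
4

To count unique event types:

1. Filter events in the minute starting at 2024-08-12 12:20
2. Extract event types from matching entries
3. Count unique types: 4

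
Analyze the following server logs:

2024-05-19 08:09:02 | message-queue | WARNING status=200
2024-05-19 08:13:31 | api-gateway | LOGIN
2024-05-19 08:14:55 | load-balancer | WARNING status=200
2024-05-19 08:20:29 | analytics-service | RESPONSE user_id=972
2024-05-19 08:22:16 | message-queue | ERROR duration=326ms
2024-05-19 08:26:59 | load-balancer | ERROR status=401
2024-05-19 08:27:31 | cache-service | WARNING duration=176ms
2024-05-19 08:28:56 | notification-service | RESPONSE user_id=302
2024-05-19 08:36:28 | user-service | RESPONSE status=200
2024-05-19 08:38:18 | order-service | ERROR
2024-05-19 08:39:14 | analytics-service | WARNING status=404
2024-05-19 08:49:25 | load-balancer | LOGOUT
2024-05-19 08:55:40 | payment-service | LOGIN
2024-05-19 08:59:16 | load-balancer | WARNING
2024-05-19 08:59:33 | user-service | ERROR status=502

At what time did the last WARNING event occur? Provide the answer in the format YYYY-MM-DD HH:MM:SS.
2024-05-19 08:59:16

To find the last event:

1. Filter for all WARNING events
2. Sort by timestamp
3. Select the last one
4. Timestamp: 2024-05-19 08:59:16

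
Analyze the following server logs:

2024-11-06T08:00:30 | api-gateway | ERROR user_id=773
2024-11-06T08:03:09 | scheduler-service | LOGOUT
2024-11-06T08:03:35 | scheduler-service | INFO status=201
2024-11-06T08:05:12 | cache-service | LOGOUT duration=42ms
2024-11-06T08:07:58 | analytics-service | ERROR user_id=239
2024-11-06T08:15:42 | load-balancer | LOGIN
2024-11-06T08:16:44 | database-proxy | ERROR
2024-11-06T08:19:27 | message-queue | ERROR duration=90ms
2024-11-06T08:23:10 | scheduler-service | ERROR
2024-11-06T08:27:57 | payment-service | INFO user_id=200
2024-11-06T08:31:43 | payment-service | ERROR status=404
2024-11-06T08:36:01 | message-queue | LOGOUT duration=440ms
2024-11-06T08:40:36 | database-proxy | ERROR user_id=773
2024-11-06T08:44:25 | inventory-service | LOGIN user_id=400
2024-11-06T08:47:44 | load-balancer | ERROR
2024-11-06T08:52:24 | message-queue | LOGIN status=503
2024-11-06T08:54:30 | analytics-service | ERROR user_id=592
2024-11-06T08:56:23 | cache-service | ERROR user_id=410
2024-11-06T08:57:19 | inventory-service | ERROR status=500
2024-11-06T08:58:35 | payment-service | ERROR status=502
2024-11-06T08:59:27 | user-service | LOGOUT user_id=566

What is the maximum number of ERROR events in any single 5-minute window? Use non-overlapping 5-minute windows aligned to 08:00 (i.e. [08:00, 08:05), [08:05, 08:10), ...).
3

To find the burst window:

1. Divide the log period into non-overlapping 5-minute windows starting at 08:00
2. Count ERROR events in each window
3. Find the window with maximum count
4. Maximum events in a window: 3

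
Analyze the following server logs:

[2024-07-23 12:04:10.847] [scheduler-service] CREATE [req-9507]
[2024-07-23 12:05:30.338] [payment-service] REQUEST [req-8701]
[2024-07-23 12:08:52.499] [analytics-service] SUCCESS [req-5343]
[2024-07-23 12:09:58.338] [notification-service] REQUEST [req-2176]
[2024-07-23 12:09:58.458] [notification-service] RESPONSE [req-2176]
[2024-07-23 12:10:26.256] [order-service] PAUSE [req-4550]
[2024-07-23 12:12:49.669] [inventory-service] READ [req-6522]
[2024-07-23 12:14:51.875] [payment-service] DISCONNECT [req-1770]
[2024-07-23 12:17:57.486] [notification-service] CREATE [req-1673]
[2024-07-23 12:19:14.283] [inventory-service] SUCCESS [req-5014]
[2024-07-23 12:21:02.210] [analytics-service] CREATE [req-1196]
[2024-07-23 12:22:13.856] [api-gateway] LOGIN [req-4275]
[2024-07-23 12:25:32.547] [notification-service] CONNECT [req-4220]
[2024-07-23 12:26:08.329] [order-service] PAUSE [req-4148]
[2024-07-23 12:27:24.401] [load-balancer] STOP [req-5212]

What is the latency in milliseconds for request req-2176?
120

To calculate latency:

1. Find REQUEST with id req-2176: 2024-07-23 12:09:58.338
2. Find RESPONSE with id req-2176: 2024-07-23 12:09:58.458
3. Latency: 2024-07-23 12:09:58.458 - 2024-07-23 12:09:58.338 = 120ms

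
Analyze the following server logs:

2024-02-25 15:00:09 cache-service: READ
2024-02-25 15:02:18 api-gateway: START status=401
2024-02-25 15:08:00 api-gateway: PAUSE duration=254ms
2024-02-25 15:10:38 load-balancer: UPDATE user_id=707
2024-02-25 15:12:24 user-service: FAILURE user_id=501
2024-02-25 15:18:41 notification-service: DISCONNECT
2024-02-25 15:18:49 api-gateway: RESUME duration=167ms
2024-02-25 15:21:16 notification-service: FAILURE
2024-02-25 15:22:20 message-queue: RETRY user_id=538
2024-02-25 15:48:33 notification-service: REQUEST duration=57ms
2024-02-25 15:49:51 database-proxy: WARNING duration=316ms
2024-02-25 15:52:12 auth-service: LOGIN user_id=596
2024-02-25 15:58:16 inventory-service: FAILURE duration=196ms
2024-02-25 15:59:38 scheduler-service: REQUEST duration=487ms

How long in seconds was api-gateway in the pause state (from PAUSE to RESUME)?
649

To calculate state duration:

1. Find PAUSE event for api-gateway: 2024-02-25 15:08:00
2. Find RESUME event for api-gateway: 2024-02-25 15:18:49
3. Calculate duration: 2024-02-25 15:18:49 - 2024-02-25 15:08:00 = 649 seconds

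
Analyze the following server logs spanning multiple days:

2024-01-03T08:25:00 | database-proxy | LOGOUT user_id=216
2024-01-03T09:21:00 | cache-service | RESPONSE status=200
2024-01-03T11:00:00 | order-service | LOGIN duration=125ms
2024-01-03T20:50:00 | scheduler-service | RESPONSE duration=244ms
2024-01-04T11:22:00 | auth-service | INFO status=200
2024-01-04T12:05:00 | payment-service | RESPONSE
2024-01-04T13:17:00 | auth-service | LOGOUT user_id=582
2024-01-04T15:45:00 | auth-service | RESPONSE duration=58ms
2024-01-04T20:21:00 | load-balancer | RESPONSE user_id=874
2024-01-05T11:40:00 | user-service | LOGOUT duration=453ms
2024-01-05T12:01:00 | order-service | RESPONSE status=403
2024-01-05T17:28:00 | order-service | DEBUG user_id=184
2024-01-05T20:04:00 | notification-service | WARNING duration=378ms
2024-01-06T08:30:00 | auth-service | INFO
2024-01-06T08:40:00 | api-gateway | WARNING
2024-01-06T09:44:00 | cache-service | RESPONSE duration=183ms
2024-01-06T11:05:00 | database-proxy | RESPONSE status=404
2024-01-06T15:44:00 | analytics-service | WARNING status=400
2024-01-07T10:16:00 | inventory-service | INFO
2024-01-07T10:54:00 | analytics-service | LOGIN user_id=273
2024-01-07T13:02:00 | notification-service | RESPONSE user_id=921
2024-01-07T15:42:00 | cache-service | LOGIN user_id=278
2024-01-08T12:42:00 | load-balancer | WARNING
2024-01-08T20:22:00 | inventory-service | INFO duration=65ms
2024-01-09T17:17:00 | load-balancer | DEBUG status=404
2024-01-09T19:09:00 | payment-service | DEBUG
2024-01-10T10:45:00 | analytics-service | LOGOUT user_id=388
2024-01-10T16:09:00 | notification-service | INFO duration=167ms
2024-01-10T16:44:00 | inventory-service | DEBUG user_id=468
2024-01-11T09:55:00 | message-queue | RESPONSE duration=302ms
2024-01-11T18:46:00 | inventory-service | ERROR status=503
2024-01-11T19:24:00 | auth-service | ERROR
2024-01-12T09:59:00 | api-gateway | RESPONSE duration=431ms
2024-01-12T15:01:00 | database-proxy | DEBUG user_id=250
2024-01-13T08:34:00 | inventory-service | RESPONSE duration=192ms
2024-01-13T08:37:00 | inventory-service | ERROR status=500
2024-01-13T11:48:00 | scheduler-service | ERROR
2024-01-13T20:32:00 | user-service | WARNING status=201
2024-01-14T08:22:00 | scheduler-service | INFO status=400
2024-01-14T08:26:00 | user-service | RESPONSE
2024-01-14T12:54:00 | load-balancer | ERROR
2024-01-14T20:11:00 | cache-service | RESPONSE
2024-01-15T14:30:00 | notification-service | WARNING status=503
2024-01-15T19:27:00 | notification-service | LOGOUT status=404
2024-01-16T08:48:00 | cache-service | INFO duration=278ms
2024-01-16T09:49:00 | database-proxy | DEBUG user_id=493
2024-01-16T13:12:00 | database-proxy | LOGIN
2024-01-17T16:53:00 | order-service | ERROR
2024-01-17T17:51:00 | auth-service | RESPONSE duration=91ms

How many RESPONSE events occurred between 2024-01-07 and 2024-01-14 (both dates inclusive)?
6

To filter by date range:

1. Date range: 2024-01-07 through 2024-01-14, both dates inclusive
2. Filter for RESPONSE events whose date falls in this range
3. Count matching events: 6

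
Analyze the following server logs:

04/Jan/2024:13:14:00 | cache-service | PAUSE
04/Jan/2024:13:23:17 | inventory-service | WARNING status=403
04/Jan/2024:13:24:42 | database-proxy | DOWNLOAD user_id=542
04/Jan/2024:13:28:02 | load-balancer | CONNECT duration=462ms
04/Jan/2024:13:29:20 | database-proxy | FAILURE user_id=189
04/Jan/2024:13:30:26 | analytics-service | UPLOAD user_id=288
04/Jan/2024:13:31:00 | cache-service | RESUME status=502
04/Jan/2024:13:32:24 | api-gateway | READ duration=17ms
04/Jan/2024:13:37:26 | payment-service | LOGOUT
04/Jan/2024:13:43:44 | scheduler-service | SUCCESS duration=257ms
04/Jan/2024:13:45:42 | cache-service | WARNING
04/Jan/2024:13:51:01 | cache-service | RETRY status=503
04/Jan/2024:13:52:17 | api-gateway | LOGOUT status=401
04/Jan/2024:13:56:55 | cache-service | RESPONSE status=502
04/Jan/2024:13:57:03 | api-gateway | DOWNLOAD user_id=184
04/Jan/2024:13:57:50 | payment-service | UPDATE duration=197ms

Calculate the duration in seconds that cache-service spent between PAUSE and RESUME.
1020

To calculate state duration:

1. Find PAUSE event for cache-service: 04/Jan/2024:13:14:00
2. Find RESUME event for cache-service: 04/Jan/2024:13:31:00
3. Calculate duration: 04/Jan/2024:13:31:00 - 04/Jan/2024:13:14:00 = 1020 seconds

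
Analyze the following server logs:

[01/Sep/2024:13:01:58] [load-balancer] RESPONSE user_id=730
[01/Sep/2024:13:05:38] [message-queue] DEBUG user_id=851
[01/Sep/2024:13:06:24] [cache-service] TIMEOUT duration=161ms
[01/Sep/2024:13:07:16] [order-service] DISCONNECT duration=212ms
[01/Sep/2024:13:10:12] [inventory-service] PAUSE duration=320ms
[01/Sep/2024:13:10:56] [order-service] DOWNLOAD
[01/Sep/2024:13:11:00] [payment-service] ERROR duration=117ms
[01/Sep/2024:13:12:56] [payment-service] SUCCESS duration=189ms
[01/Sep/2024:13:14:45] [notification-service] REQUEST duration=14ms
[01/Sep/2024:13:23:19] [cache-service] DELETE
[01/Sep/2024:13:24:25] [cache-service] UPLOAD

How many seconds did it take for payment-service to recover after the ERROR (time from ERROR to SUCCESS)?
116

To calculate recovery time:

1. Find ERROR event for payment-service: 01/Sep/2024:13:11:00
2. Find next SUCCESS event for payment-service: 01/Sep/2024:13:12:56
3. Recovery time: 01/Sep/2024:13:12:56 - 01/Sep/2024:13:11:00 = 116 seconds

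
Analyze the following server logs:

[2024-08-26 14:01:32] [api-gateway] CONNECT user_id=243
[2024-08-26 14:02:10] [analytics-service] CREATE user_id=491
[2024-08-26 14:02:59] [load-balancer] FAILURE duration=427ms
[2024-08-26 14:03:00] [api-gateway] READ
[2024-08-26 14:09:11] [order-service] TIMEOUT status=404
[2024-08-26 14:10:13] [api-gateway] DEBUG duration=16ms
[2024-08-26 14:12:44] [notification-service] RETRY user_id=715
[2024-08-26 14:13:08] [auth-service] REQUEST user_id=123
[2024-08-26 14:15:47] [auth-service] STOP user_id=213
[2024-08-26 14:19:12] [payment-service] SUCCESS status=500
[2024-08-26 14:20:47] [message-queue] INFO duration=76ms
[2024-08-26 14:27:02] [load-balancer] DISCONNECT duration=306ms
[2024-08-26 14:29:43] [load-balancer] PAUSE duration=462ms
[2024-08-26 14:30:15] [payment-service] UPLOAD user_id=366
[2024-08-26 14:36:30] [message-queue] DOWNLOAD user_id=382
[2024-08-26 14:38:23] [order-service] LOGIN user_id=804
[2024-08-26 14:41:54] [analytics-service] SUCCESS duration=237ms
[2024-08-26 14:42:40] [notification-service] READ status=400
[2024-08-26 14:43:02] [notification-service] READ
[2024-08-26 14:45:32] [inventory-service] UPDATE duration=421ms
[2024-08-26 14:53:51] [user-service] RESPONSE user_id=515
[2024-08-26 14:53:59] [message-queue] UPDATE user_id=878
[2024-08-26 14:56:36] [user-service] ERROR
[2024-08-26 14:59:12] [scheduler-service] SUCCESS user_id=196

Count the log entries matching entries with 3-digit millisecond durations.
5

To find matching entries:

1. Pattern to match: entries with 3-digit millisecond durations
2. Scan each log entry for the pattern
3. Count matches: 5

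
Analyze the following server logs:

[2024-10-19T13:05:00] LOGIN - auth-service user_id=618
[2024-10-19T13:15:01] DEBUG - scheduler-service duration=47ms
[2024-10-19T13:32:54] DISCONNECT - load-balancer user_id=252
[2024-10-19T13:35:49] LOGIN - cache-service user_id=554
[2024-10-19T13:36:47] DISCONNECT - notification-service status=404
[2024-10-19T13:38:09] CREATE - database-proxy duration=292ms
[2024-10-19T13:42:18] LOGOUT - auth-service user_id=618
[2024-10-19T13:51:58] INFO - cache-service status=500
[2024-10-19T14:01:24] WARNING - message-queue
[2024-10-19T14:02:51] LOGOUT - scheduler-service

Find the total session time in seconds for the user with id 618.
2238

To calculate session duration:

1. Find LOGIN event for user_id=618: 2024-10-19T13:05:00
2. Find LOGOUT event for user_id=618: 2024-10-19T13:42:18
3. Session duration: 2024-10-19T13:42:18 - 2024-10-19T13:05:00 = 2238 seconds (37 minutes)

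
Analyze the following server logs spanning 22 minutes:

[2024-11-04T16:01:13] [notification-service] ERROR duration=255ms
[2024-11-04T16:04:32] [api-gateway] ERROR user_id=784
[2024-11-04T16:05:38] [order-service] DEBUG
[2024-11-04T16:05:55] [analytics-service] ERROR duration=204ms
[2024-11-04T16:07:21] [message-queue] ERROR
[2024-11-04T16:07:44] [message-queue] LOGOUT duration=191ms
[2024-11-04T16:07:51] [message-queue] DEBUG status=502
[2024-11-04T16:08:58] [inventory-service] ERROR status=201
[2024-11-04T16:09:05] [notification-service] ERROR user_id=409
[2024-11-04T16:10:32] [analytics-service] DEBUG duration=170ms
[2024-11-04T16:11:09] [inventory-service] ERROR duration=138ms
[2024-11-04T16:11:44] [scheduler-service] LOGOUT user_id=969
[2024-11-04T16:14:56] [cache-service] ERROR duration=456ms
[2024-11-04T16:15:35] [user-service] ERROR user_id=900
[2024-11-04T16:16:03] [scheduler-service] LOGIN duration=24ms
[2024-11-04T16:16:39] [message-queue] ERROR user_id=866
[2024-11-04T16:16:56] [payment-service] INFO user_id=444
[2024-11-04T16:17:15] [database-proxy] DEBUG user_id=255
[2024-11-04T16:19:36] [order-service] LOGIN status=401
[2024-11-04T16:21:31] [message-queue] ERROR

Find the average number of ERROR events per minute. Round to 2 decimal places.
0.5

To calculate the rate:

1. Count total ERROR events: 11
2. Total time period: 22 minutes
3. Rate = 11 / 22 = 0.5 events per minute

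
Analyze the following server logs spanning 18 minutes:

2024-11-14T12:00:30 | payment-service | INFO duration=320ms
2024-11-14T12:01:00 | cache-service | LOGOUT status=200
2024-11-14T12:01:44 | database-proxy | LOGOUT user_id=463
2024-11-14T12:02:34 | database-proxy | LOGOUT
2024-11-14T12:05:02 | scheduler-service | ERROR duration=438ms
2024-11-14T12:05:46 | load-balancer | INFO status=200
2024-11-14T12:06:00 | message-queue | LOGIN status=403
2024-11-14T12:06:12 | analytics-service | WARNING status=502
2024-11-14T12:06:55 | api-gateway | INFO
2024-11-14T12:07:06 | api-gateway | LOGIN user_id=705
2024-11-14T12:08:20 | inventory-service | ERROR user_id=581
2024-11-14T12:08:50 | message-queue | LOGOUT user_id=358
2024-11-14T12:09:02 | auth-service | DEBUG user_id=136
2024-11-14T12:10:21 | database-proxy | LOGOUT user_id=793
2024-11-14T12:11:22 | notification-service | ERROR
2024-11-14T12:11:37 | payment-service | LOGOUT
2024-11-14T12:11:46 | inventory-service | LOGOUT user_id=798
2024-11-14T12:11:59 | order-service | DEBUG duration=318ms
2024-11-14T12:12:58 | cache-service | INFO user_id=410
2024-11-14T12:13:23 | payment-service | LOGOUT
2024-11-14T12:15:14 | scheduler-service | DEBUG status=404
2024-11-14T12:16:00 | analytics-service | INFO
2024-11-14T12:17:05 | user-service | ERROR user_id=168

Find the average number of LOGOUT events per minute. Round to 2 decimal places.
0.44

To calculate the rate:

1. Count total LOGOUT events: 8
2. Total time period: 18 minutes
3. Rate = 8 / 18 = 0.44 events per minute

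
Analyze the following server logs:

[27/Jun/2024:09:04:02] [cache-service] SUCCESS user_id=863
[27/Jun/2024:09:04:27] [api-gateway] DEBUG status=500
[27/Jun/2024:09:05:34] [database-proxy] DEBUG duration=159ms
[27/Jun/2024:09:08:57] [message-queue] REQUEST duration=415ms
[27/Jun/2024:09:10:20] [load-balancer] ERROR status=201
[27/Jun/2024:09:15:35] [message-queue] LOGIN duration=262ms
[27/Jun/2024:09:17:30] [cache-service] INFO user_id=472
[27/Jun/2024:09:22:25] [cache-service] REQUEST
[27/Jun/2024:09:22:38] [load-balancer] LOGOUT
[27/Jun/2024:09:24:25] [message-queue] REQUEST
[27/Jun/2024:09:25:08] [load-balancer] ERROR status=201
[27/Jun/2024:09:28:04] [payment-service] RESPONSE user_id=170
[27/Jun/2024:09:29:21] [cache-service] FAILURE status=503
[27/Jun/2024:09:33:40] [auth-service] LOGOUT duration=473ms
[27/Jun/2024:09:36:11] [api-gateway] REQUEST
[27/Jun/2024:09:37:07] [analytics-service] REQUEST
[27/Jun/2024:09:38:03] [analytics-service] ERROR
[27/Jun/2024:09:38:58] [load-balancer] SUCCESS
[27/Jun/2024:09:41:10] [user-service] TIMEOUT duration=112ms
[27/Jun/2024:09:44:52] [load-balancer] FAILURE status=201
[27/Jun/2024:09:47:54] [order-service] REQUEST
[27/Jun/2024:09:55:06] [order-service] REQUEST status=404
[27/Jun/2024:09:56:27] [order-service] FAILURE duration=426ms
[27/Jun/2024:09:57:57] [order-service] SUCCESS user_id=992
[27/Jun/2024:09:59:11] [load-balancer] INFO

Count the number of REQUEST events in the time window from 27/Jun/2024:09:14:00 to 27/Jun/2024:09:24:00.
1

To count events in the time window:

1. Window boundaries: 27/Jun/2024:09:14:00 to 27/Jun/2024:09:24:00
2. Filter for REQUEST events within this window
3. Count matching events: 1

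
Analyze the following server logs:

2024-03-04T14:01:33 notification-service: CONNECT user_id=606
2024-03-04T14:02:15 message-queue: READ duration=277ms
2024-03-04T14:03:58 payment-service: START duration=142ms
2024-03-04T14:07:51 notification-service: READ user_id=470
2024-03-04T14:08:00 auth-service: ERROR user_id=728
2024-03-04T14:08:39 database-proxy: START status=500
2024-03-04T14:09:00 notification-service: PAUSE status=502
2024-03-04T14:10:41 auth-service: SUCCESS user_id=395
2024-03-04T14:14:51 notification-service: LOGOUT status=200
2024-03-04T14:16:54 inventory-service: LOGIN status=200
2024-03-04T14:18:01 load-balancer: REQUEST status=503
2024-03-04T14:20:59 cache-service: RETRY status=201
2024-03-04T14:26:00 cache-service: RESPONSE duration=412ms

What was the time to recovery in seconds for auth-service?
161

To calculate recovery time:

1. Find ERROR event for auth-service: 2024-03-04T14:08:00
2. Find next SUCCESS event for auth-service: 2024-03-04T14:10:41
3. Recovery time: 2024-03-04T14:10:41 - 2024-03-04T14:08:00 = 161 seconds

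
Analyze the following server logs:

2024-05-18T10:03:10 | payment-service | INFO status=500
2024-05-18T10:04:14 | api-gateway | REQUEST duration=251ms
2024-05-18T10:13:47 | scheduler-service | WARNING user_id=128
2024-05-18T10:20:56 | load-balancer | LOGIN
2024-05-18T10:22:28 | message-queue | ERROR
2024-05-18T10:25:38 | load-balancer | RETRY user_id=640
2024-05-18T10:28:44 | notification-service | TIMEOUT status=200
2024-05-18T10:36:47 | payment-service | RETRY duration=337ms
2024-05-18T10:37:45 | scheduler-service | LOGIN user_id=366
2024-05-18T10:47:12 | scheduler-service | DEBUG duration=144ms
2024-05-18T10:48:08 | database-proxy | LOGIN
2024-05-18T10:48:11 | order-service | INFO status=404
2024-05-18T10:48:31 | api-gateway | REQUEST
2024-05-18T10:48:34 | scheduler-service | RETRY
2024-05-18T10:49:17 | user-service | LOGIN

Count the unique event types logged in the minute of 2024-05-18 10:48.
4

To count unique event types:

1. Filter events in the minute starting at 2024-05-18 10:48
2. Extract event types from matching entries
3. Count unique types: 4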